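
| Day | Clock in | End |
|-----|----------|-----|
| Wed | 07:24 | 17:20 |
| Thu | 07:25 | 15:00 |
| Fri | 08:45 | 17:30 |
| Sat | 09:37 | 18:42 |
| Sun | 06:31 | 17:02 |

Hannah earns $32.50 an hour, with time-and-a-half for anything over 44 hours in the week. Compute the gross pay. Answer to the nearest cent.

Wed: 07:24–17:20 = 9 h 56 min
Thu: 07:25–15:00 = 7 h 35 min
Fri: 08:45–17:30 = 8 h 45 min
Sat: 09:37–18:42 = 9 h 5 min
Sun: 06:31–17:02 = 10 h 31 min
Total worked: 45 h 52 min = 2752 min.
Regular 44 h 0 min = 2640 min at $32.50/h; overtime 1 h 52 min = 112 min at $48.75/h.
Pay = (2640 × $32.50 + 112 × $48.75) ÷ 60 = $1521.00.

$1521.00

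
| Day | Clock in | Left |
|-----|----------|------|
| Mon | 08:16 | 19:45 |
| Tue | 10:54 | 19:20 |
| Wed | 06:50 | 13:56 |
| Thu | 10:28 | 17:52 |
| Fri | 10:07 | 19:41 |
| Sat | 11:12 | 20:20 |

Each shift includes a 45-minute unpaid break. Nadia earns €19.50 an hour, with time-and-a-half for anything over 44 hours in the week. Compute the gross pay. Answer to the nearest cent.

€993.04

Mon: 08:16–19:45 = 11 h 29 min; less 45 min break → 10 h 44 min
Tue: 10:54–19:20 = 8 h 26 min; less 45 min break → 7 h 41 min
Wed: 06:50–13:56 = 7 h 6 min; less 45 min break → 6 h 21 min
Thu: 10:28–17:52 = 7 h 24 min; less 45 min break → 6 h 39 min
Fri: 10:07–19:41 = 9 h 34 min; less 45 min break → 8 h 49 min
Sat: 11:12–20:20 = 9 h 8 min; less 45 min break → 8 h 23 min
Total worked: 48 h 37 min = 2917 min.
Regular 44 h 0 min = 2640 min at €19.50/h; overtime 4 h 37 min = 277 min at €29.25/h.
Pay = (2640 × €19.50 + 277 × €29.25) ÷ 60 = €993.04.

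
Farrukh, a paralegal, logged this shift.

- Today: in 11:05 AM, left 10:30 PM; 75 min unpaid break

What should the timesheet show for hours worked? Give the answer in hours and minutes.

10 h 10 min

Today: 11:05 AM–10:30 PM = 11 h 25 min; less 75 min break → 10 h 10 min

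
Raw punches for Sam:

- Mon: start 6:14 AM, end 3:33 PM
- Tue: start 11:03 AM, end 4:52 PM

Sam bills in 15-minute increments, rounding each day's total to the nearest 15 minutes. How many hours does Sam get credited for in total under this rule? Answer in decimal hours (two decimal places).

15.00 hours

Mon: 6:14 AM–3:33 PM = 9 h 19 min → rounds to 9 h 15 min
Tue: 11:03 AM–4:52 PM = 5 h 49 min → rounds to 5 h 45 min
Total credited: 15 h 0 min.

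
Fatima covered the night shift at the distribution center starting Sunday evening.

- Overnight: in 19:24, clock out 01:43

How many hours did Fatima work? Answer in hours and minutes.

6 h 19 min

Overnight: 19:24 → midnight = 4 h 36 min; midnight → 01:43 = 1 h 43 min; span 6 h 19 min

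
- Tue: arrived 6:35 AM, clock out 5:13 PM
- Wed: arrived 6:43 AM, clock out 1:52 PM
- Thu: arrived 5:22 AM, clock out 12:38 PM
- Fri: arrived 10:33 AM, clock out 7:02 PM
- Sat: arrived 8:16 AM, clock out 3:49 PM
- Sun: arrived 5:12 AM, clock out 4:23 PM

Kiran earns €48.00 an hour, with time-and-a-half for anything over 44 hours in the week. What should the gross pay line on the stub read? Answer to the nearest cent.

Tue: 6:35 AM–5:13 PM = 10 h 38 min
Wed: 6:43 AM–1:52 PM = 7 h 9 min
Thu: 5:22 AM–12:38 PM = 7 h 16 min
Fri: 10:33 AM–7:02 PM = 8 h 29 min
Sat: 8:16 AM–3:49 PM = 7 h 33 min
Sun: 5:12 AM–4:23 PM = 11 h 11 min
Total worked: 52 h 16 min = 3136 min.
Regular 44 h 0 min = 2640 min at €48.00/h; overtime 8 h 16 min = 496 min at €72.00/h.
Pay = (2640 × €48.00 + 496 × €72.00) ÷ 60 = €2707.20.

€2707.20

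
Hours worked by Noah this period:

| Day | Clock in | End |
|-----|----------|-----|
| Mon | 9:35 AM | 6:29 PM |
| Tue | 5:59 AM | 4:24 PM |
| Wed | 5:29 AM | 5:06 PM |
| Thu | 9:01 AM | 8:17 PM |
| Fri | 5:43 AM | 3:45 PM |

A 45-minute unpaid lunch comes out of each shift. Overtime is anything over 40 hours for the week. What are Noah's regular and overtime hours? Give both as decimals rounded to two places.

Mon: 9:35 AM–6:29 PM = 8 h 54 min; less 45 min break → 8 h 9 min
Tue: 5:59 AM–4:24 PM = 10 h 25 min; less 45 min break → 9 h 40 min
Wed: 5:29 AM–5:06 PM = 11 h 37 min; less 45 min break → 10 h 52 min
Thu: 9:01 AM–8:17 PM = 11 h 16 min; less 45 min break → 10 h 31 min
Fri: 5:43 AM–3:45 PM = 10 h 2 min; less 45 min break → 9 h 17 min
Total worked: 48 h 29 min = 48.48 h.
Threshold 40 h → overtime 8 h 29 min, regular 40 h 0 min.

Regular 40.00 hours, overtime 8.48 hours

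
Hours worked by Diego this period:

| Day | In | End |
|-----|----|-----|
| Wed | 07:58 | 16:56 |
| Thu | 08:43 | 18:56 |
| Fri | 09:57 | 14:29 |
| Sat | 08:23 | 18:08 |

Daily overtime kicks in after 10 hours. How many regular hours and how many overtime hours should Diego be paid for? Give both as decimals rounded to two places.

Wed: 07:58–16:56 = 8 h 58 min
Thu: 08:43–18:56 = 10 h 13 min
Fri: 09:57–14:29 = 4 h 32 min
Sat: 08:23–18:08 = 9 h 45 min
Wed reg 8 h 58 min / OT 0 h 0 min; Thu reg 10 h 0 min / OT 0 h 13 min; Fri reg 4 h 32 min / OT 0 h 0 min; Sat reg 9 h 45 min / OT 0 h 0 min.
Totals: regular 33 h 15 min, overtime 0 h 13 min.

Regular 33.25 hours, overtime 0.22 hours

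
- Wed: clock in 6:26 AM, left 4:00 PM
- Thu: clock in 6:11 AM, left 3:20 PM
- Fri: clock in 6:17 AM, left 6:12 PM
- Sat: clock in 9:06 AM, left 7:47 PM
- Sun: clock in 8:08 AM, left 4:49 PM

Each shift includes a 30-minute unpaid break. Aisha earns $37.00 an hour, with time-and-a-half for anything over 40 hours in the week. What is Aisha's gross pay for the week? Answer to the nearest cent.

$1896.25

Wed: 6:26 AM–4:00 PM = 9 h 34 min; less 30 min break → 9 h 4 min
Thu: 6:11 AM–3:20 PM = 9 h 9 min; less 30 min break → 8 h 39 min
Fri: 6:17 AM–6:12 PM = 11 h 55 min; less 30 min break → 11 h 25 min
Sat: 9:06 AM–7:47 PM = 10 h 41 min; less 30 min break → 10 h 11 min
Sun: 8:08 AM–4:49 PM = 8 h 41 min; less 30 min break → 8 h 11 min
Total worked: 47 h 30 min = 2850 min.
Regular 40 h 0 min = 2400 min at $37.00/h; overtime 7 h 30 min = 450 min at $55.50/h.
Pay = (2400 × $37.00 + 450 × $55.50) ÷ 60 = $1896.25.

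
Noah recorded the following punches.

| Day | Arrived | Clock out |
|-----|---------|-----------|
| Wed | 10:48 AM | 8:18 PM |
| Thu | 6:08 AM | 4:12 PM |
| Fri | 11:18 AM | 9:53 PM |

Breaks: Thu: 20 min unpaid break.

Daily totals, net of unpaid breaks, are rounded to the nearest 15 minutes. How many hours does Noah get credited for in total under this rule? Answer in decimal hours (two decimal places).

29.75 hours

Wed: 10:48 AM–8:18 PM = 9 h 30 min → rounds to 9 h 30 min
Thu: 6:08 AM–4:12 PM = 10 h 4 min − 20 min = 9 h 44 min → rounds to 9 h 45 min
Fri: 11:18 AM–9:53 PM = 10 h 35 min → rounds to 10 h 30 min
Total credited: 29 h 45 min.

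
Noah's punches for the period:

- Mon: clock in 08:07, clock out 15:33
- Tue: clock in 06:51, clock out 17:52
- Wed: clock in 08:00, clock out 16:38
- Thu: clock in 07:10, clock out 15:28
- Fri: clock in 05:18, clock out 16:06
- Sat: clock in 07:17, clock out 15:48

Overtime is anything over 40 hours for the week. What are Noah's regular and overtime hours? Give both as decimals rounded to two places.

Regular 40.00 hours, overtime 14.70 hours

Mon: 08:07–15:33 = 7 h 26 min
Tue: 06:51–17:52 = 11 h 1 min
Wed: 08:00–16:38 = 8 h 38 min
Thu: 07:10–15:28 = 8 h 18 min
Fri: 05:18–16:06 = 10 h 48 min
Sat: 07:17–15:48 = 8 h 31 min
Total worked: 54 h 42 min = 54.70 h.
Threshold 40 h → overtime 14 h 42 min, regular 40 h 0 min.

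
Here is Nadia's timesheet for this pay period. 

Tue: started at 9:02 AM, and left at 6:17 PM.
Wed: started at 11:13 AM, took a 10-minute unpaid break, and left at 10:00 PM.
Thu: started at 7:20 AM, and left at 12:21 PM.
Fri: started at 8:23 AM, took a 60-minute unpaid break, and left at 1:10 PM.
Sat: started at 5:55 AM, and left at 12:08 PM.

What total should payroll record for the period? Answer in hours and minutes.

34 h 53 min

Tue: 9:02 AM–6:17 PM = 9 h 15 min
Wed: 11:13 AM–10:00 PM = 10 h 47 min; less 10 min break → 10 h 37 min
Thu: 7:20 AM–12:21 PM = 5 h 1 min
Fri: 8:23 AM–1:10 PM = 4 h 47 min; less 60 min break → 3 h 47 min
Sat: 5:55 AM–12:08 PM = 6 h 13 min
Total: 9 h 15 min + 10 h 37 min + 5 h 1 min + 3 h 47 min + 6 h 13 min = 34 h 53 min.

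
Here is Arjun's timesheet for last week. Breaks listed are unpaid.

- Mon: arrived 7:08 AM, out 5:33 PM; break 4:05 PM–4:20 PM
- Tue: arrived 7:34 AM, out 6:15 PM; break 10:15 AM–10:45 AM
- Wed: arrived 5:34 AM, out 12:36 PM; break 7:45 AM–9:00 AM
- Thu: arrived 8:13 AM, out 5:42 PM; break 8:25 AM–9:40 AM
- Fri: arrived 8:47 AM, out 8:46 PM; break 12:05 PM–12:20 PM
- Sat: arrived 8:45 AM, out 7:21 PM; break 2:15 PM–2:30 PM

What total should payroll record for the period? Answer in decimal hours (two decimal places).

Mon: 7:08 AM–5:33 PM = 10 h 25 min; less 15 min break → 10 h 10 min
Tue: 7:34 AM–6:15 PM = 10 h 41 min; less 30 min break → 10 h 11 min
Wed: 5:34 AM–12:36 PM = 7 h 2 min; less 75 min break → 5 h 47 min
Thu: 8:13 AM–5:42 PM = 9 h 29 min; less 75 min break → 8 h 14 min
Fri: 8:47 AM–8:46 PM = 11 h 59 min; less 15 min break → 11 h 44 min
Sat: 8:45 AM–7:21 PM = 10 h 36 min; less 15 min break → 10 h 21 min
Total: 10 h 10 min + 10 h 11 min + 5 h 47 min + 8 h 14 min + 11 h 44 min + 10 h 21 min = 56 h 27 min.

56.45 hours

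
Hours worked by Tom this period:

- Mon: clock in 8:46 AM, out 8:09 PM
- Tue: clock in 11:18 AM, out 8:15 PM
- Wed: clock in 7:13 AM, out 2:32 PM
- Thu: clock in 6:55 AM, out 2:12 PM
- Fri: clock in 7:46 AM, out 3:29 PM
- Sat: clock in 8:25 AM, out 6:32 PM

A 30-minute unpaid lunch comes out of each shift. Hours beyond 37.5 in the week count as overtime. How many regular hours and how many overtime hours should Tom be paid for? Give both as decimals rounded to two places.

Regular 37.50 hours, overtime 12.27 hours

Mon: 8:46 AM–8:09 PM = 11 h 23 min; less 30 min break → 10 h 53 min
Tue: 11:18 AM–8:15 PM = 8 h 57 min; less 30 min break → 8 h 27 min
Wed: 7:13 AM–2:32 PM = 7 h 19 min; less 30 min break → 6 h 49 min
Thu: 6:55 AM–2:12 PM = 7 h 17 min; less 30 min break → 6 h 47 min
Fri: 7:46 AM–3:29 PM = 7 h 43 min; less 30 min break → 7 h 13 min
Sat: 8:25 AM–6:32 PM = 10 h 7 min; less 30 min break → 9 h 37 min
Total worked: 49 h 46 min = 49.77 h.
Threshold 37.5 h → overtime 12 h 16 min, regular 37 h 30 min.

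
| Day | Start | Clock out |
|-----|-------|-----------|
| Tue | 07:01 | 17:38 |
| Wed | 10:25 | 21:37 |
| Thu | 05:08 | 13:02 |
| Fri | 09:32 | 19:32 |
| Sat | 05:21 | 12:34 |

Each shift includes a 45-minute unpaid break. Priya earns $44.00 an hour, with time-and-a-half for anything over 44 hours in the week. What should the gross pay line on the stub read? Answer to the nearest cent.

Tue: 07:01–17:38 = 10 h 37 min; less 45 min break → 9 h 52 min
Wed: 10:25–21:37 = 11 h 12 min; less 45 min break → 10 h 27 min
Thu: 05:08–13:02 = 7 h 54 min; less 45 min break → 7 h 9 min
Fri: 09:32–19:32 = 10 h 0 min; less 45 min break → 9 h 15 min
Sat: 05:21–12:34 = 7 h 13 min; less 45 min break → 6 h 28 min
Total worked: 43 h 11 min = 2591 min.
Regular 43 h 11 min = 2591 min at $44.00/h; overtime 0 h 0 min = 0 min at $66.00/h.
Pay = (2591 × $44.00 + 0 × $66.00) ÷ 60 = $1900.07.

$1900.07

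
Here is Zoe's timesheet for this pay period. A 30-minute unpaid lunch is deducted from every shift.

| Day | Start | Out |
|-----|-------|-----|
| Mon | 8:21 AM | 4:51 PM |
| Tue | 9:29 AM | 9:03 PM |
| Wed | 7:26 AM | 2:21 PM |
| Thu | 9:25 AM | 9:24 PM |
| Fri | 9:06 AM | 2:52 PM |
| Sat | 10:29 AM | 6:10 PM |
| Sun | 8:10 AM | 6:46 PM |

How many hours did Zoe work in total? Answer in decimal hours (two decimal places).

Mon: 8:21 AM–4:51 PM = 8 h 30 min; less 30 min break → 8 h 0 min
Tue: 9:29 AM–9:03 PM = 11 h 34 min; less 30 min break → 11 h 4 min
Wed: 7:26 AM–2:21 PM = 6 h 55 min; less 30 min break → 6 h 25 min
Thu: 9:25 AM–9:24 PM = 11 h 59 min; less 30 min break → 11 h 29 min
Fri: 9:06 AM–2:52 PM = 5 h 46 min; less 30 min break → 5 h 16 min
Sat: 10:29 AM–6:10 PM = 7 h 41 min; less 30 min break → 7 h 11 min
Sun: 8:10 AM–6:46 PM = 10 h 36 min; less 30 min break → 10 h 6 min
Total: 8 h 0 min + 11 h 4 min + 6 h 25 min + 11 h 29 min + 5 h 16 min + 7 h 11 min + 10 h 6 min = 59 h 31 min.

59.52 hours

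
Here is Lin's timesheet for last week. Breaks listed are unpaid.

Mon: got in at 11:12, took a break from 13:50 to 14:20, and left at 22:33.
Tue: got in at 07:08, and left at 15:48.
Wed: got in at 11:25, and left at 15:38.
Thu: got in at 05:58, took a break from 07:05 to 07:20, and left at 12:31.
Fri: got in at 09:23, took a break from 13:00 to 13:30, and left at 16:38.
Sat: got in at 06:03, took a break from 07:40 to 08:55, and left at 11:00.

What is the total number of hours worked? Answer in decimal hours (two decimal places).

Mon: 11:12–22:33 = 11 h 21 min; less 30 min break → 10 h 51 min
Tue: 07:08–15:48 = 8 h 40 min
Wed: 11:25–15:38 = 4 h 13 min
Thu: 05:58–12:31 = 6 h 33 min; less 15 min break → 6 h 18 min
Fri: 09:23–16:38 = 7 h 15 min; less 30 min break → 6 h 45 min
Sat: 06:03–11:00 = 4 h 57 min; less 75 min break → 3 h 42 min
Total: 10 h 51 min + 8 h 40 min + 4 h 13 min + 6 h 18 min + 6 h 45 min + 3 h 42 min = 40 h 29 min.

40.48 hours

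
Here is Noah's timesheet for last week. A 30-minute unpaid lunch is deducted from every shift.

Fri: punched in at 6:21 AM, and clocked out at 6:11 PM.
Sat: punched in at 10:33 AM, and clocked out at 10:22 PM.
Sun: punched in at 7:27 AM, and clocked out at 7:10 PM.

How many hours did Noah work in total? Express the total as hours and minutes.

Fri: 6:21 AM–6:11 PM = 11 h 50 min; less 30 min break → 11 h 20 min
Sat: 10:33 AM–10:22 PM = 11 h 49 min; less 30 min break → 11 h 19 min
Sun: 7:27 AM–7:10 PM = 11 h 43 min; less 30 min break → 11 h 13 min
Total: 11 h 20 min + 11 h 19 min + 11 h 13 min = 33 h 52 min.

33 h 52 min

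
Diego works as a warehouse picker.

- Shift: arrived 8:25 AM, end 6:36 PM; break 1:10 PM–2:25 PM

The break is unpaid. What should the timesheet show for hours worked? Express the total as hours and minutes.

8 h 56 min

Shift: 8:25 AM–6:36 PM = 10 h 11 min; less 75 min break → 8 h 56 min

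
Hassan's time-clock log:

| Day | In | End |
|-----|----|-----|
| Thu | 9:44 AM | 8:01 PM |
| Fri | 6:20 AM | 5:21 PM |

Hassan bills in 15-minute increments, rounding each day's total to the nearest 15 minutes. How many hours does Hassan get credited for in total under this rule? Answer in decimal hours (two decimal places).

Thu: 9:44 AM–8:01 PM = 10 h 17 min → rounds to 10 h 15 min
Fri: 6:20 AM–5:21 PM = 11 h 1 min → rounds to 11 h 0 min
Total credited: 21 h 15 min.

21.25 hours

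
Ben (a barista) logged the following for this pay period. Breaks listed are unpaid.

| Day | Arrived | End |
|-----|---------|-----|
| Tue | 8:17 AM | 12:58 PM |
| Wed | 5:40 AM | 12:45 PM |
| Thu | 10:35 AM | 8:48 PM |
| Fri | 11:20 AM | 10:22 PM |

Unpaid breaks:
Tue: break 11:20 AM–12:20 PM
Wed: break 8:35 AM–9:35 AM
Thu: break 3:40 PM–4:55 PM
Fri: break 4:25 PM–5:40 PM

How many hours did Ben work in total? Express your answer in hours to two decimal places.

Tue: 8:17 AM–12:58 PM = 4 h 41 min; less 60 min break → 3 h 41 min
Wed: 5:40 AM–12:45 PM = 7 h 5 min; less 60 min break → 6 h 5 min
Thu: 10:35 AM–8:48 PM = 10 h 13 min; less 75 min break → 8 h 58 min
Fri: 11:20 AM–10:22 PM = 11 h 2 min; less 75 min break → 9 h 47 min
Total: 3 h 41 min + 6 h 5 min + 8 h 58 min + 9 h 47 min = 28 h 31 min.

28.52 hours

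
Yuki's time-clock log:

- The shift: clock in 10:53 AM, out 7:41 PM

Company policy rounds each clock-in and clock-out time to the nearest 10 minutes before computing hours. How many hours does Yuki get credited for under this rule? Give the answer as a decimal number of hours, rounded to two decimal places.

The shift: in 10:53 AM→10:50 AM, out 7:41 PM→7:40 PM; 8 h 50 min

8.83 hours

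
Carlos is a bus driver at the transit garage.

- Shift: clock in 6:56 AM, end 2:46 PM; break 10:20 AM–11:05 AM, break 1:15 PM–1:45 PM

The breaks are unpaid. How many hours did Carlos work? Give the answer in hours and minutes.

6 h 35 min

Shift: 6:56 AM–2:46 PM = 7 h 50 min; less 75 min break → 6 h 35 min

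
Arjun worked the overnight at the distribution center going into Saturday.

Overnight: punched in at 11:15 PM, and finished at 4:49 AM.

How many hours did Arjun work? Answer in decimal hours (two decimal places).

Overnight: 11:15 PM → midnight = 0 h 45 min; midnight → 4:49 AM = 4 h 49 min; span 5 h 34 min

5.57 hours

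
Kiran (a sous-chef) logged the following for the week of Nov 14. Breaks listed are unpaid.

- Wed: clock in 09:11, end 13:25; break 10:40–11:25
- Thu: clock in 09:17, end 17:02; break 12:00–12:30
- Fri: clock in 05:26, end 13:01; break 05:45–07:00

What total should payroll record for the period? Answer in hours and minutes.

Wed: 09:11–13:25 = 4 h 14 min; less 45 min break → 3 h 29 min
Thu: 09:17–17:02 = 7 h 45 min; less 30 min break → 7 h 15 min
Fri: 05:26–13:01 = 7 h 35 min; less 75 min break → 6 h 20 min
Total: 3 h 29 min + 7 h 15 min + 6 h 20 min = 17 h 4 min.

17 h 4 min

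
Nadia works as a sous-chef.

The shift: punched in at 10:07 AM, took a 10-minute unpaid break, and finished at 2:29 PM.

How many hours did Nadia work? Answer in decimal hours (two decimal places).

The shift: 10:07 AM–2:29 PM = 4 h 22 min; less 10 min break → 4 h 12 min

4.20 hours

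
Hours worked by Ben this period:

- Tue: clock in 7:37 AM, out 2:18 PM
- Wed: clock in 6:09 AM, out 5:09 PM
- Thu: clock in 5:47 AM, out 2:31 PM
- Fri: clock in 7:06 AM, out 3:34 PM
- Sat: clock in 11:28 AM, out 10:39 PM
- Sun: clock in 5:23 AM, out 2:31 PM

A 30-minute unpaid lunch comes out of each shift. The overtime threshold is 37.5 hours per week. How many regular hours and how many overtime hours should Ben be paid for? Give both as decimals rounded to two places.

Tue: 7:37 AM–2:18 PM = 6 h 41 min; less 30 min break → 6 h 11 min
Wed: 6:09 AM–5:09 PM = 11 h 0 min; less 30 min break → 10 h 30 min
Thu: 5:47 AM–2:31 PM = 8 h 44 min; less 30 min break → 8 h 14 min
Fri: 7:06 AM–3:34 PM = 8 h 28 min; less 30 min break → 7 h 58 min
Sat: 11:28 AM–10:39 PM = 11 h 11 min; less 30 min break → 10 h 41 min
Sun: 5:23 AM–2:31 PM = 9 h 8 min; less 30 min break → 8 h 38 min
Total worked: 52 h 12 min = 52.20 h.
Threshold 37.5 h → overtime 14 h 42 min, regular 37 h 30 min.

Regular 37.50 hours, overtime 14.70 hours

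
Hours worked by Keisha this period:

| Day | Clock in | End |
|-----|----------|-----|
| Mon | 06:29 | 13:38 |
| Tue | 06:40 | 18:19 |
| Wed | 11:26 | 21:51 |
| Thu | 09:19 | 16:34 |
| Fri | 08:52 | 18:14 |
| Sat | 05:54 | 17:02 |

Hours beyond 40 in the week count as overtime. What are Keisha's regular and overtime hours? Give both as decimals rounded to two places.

Regular 40.00 hours, overtime 16.97 hours

Mon: 06:29–13:38 = 7 h 9 min
Tue: 06:40–18:19 = 11 h 39 min
Wed: 11:26–21:51 = 10 h 25 min
Thu: 09:19–16:34 = 7 h 15 min
Fri: 08:52–18:14 = 9 h 22 min
Sat: 05:54–17:02 = 11 h 8 min
Total worked: 56 h 58 min = 56.97 h.
Threshold 40 h → overtime 16 h 58 min, regular 40 h 0 min.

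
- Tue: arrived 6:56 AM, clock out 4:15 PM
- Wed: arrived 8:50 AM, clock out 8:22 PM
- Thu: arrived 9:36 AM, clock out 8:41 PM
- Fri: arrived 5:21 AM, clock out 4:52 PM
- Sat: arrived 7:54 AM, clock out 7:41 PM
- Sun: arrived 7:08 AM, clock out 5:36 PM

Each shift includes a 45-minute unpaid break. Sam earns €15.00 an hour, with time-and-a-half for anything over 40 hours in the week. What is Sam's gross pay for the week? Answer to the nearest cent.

€1077.00

Tue: 6:56 AM–4:15 PM = 9 h 19 min; less 45 min break → 8 h 34 min
Wed: 8:50 AM–8:22 PM = 11 h 32 min; less 45 min break → 10 h 47 min
Thu: 9:36 AM–8:41 PM = 11 h 5 min; less 45 min break → 10 h 20 min
Fri: 5:21 AM–4:52 PM = 11 h 31 min; less 45 min break → 10 h 46 min
Sat: 7:54 AM–7:41 PM = 11 h 47 min; less 45 min break → 11 h 2 min
Sun: 7:08 AM–5:36 PM = 10 h 28 min; less 45 min break → 9 h 43 min
Total worked: 61 h 12 min = 3672 min.
Regular 40 h 0 min = 2400 min at €15.00/h; overtime 21 h 12 min = 1272 min at €22.50/h.
Pay = (2400 × €15.00 + 1272 × €22.50) ÷ 60 = €1077.00.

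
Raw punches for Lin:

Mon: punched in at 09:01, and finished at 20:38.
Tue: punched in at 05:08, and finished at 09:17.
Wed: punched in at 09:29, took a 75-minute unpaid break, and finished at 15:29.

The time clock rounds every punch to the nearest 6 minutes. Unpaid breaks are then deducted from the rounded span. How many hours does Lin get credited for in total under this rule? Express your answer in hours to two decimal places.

Mon: in 09:01→09:00, out 20:38→20:36; 11 h 36 min
Tue: in 05:08→05:06, out 09:17→09:18; 4 h 12 min
Wed: in 09:29→09:30, out 15:29→15:30; 6 h 0 min − 75 min = 4 h 45 min
Total credited: 20 h 33 min.

20.55 hours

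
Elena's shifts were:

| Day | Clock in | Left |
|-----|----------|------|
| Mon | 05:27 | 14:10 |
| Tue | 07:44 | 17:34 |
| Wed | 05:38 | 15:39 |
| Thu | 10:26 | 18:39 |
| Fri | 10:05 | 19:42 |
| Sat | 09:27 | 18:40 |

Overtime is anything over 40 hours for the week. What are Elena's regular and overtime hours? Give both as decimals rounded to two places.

Mon: 05:27–14:10 = 8 h 43 min
Tue: 07:44–17:34 = 9 h 50 min
Wed: 05:38–15:39 = 10 h 1 min
Thu: 10:26–18:39 = 8 h 13 min
Fri: 10:05–19:42 = 9 h 37 min
Sat: 09:27–18:40 = 9 h 13 min
Total worked: 55 h 37 min = 55.62 h.
Threshold 40 h → overtime 15 h 37 min, regular 40 h 0 min.

Regular 40.00 hours, overtime 15.62 hours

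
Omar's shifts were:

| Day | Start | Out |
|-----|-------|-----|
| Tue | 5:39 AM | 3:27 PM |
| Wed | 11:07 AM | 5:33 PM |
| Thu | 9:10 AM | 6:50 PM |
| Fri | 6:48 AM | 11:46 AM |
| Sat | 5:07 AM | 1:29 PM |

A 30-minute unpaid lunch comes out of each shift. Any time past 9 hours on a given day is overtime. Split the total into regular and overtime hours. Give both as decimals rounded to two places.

Regular 36.27 hours, overtime 0.47 hours

Tue: 5:39 AM–3:27 PM = 9 h 48 min; less 30 min break → 9 h 18 min
Wed: 11:07 AM–5:33 PM = 6 h 26 min; less 30 min break → 5 h 56 min
Thu: 9:10 AM–6:50 PM = 9 h 40 min; less 30 min break → 9 h 10 min
Fri: 6:48 AM–11:46 AM = 4 h 58 min; less 30 min break → 4 h 28 min
Sat: 5:07 AM–1:29 PM = 8 h 22 min; less 30 min break → 7 h 52 min
Tue reg 9 h 0 min / OT 0 h 18 min; Wed reg 5 h 56 min / OT 0 h 0 min; Thu reg 9 h 0 min / OT 0 h 10 min; Fri reg 4 h 28 min / OT 0 h 0 min; Sat reg 7 h 52 min / OT 0 h 0 min.
Totals: regular 36 h 16 min, overtime 0 h 28 min.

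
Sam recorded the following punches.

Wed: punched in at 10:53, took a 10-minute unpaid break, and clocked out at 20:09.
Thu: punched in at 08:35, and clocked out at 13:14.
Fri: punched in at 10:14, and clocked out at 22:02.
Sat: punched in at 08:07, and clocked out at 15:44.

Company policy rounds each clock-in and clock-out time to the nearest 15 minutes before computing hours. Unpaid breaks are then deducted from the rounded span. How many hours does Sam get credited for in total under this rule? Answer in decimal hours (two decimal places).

Wed: in 10:53→11:00, out 20:09→20:15; 9 h 15 min − 10 min = 9 h 5 min
Thu: in 08:35→08:30, out 13:14→13:15; 4 h 45 min
Fri: in 10:14→10:15, out 22:02→22:00; 11 h 45 min
Sat: in 08:07→08:00, out 15:44→15:45; 7 h 45 min
Total credited: 33 h 20 min.

33.33 hours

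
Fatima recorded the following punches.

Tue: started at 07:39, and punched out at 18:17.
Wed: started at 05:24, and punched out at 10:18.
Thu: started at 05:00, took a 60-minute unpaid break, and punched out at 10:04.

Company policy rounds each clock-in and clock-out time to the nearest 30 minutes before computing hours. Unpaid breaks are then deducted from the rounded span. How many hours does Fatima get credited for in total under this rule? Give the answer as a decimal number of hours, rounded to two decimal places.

20.00 hours

Tue: in 07:39→07:30, out 18:17→18:30; 11 h 0 min
Wed: in 05:24→05:30, out 10:18→10:30; 5 h 0 min
Thu: in 05:00→05:00, out 10:04→10:00; 5 h 0 min − 60 min = 4 h 0 min
Total credited: 20 h 0 min.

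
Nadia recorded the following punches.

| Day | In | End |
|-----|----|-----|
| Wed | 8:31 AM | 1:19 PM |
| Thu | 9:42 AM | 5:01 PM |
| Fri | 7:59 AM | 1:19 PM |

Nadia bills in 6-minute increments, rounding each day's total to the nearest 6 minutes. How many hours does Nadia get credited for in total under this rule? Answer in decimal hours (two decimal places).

17.40 hours

Wed: 8:31 AM–1:19 PM = 4 h 48 min → rounds to 4 h 48 min
Thu: 9:42 AM–5:01 PM = 7 h 19 min → rounds to 7 h 18 min
Fri: 7:59 AM–1:19 PM = 5 h 20 min → rounds to 5 h 18 min
Total credited: 17 h 24 min.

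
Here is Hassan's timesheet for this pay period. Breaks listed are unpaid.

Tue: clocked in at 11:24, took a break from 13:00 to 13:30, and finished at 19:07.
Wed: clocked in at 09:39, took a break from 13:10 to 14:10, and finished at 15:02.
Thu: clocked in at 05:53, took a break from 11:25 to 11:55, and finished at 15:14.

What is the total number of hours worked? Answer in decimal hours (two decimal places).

Tue: 11:24–19:07 = 7 h 43 min; less 30 min break → 7 h 13 min
Wed: 09:39–15:02 = 5 h 23 min; less 60 min break → 4 h 23 min
Thu: 05:53–15:14 = 9 h 21 min; less 30 min break → 8 h 51 min
Total: 7 h 13 min + 4 h 23 min + 8 h 51 min = 20 h 27 min.

20.45 hours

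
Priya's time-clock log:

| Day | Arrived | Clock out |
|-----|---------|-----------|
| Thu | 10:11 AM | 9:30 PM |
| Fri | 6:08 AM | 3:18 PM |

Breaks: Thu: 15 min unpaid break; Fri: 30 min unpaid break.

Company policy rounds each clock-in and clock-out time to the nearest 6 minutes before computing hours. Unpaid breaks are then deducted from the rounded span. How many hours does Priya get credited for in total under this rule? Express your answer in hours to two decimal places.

Thu: in 10:11 AM→10:12 AM, out 9:30 PM→9:30 PM; 11 h 18 min − 15 min = 11 h 3 min
Fri: in 6:08 AM→6:06 AM, out 3:18 PM→3:18 PM; 9 h 12 min − 30 min = 8 h 42 min
Total credited: 19 h 45 min.

19.75 hours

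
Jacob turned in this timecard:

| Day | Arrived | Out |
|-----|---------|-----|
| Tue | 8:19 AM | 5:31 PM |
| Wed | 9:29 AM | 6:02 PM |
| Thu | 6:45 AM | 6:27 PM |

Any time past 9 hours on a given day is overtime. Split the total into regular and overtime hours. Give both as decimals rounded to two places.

Regular 26.55 hours, overtime 2.90 hours

Tue: 8:19 AM–5:31 PM = 9 h 12 min
Wed: 9:29 AM–6:02 PM = 8 h 33 min
Thu: 6:45 AM–6:27 PM = 11 h 42 min
Tue reg 9 h 0 min / OT 0 h 12 min; Wed reg 8 h 33 min / OT 0 h 0 min; Thu reg 9 h 0 min / OT 2 h 42 min.
Totals: regular 26 h 33 min, overtime 2 h 54 min.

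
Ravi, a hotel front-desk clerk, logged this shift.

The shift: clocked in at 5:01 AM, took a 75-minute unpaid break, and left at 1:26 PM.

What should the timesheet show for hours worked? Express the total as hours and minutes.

The shift: 5:01 AM–1:26 PM = 8 h 25 min; less 75 min break → 7 h 10 min

7 h 10 min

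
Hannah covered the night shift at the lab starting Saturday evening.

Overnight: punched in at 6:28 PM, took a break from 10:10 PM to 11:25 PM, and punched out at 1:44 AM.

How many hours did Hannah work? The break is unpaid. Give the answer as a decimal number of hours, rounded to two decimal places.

Overnight: 6:28 PM → midnight = 5 h 32 min; midnight → 1:44 AM = 1 h 44 min; span 7 h 16 min; less 75 min break → 6 h 1 min

6.02 hours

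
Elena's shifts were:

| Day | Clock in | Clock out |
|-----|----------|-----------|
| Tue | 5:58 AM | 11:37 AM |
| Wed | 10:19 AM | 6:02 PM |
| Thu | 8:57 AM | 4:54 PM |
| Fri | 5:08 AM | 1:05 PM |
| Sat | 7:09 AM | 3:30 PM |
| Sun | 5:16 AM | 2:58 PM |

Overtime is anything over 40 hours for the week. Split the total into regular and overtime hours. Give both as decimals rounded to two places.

Tue: 5:58 AM–11:37 AM = 5 h 39 min
Wed: 10:19 AM–6:02 PM = 7 h 43 min
Thu: 8:57 AM–4:54 PM = 7 h 57 min
Fri: 5:08 AM–1:05 PM = 7 h 57 min
Sat: 7:09 AM–3:30 PM = 8 h 21 min
Sun: 5:16 AM–2:58 PM = 9 h 42 min
Total worked: 47 h 19 min = 47.32 h.
Threshold 40 h → overtime 7 h 19 min, regular 40 h 0 min.

Regular 40.00 hours, overtime 7.32 hours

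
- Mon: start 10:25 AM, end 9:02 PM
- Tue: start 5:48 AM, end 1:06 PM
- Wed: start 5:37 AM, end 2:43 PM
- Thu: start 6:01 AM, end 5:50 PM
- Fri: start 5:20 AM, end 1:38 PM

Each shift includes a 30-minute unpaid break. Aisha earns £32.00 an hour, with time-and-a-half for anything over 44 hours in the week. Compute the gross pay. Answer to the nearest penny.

Mon: 10:25 AM–9:02 PM = 10 h 37 min; less 30 min break → 10 h 7 min
Tue: 5:48 AM–1:06 PM = 7 h 18 min; less 30 min break → 6 h 48 min
Wed: 5:37 AM–2:43 PM = 9 h 6 min; less 30 min break → 8 h 36 min
Thu: 6:01 AM–5:50 PM = 11 h 49 min; less 30 min break → 11 h 19 min
Fri: 5:20 AM–1:38 PM = 8 h 18 min; less 30 min break → 7 h 48 min
Total worked: 44 h 38 min = 2678 min.
Regular 44 h 0 min = 2640 min at £32.00/h; overtime 0 h 38 min = 38 min at £48.00/h.
Pay = (2640 × £32.00 + 38 × £48.00) ÷ 60 = £1438.40.

£1438.40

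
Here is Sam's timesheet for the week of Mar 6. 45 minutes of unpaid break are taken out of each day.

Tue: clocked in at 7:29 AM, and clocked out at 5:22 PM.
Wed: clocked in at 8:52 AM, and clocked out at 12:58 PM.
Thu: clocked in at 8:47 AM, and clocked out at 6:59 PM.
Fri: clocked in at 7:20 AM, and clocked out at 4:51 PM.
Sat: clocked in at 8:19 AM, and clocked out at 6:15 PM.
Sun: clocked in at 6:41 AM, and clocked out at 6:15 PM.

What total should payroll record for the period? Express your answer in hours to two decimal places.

50.70 hours

Tue: 7:29 AM–5:22 PM = 9 h 53 min; less 45 min break → 9 h 8 min
Wed: 8:52 AM–12:58 PM = 4 h 6 min; less 45 min break → 3 h 21 min
Thu: 8:47 AM–6:59 PM = 10 h 12 min; less 45 min break → 9 h 27 min
Fri: 7:20 AM–4:51 PM = 9 h 31 min; less 45 min break → 8 h 46 min
Sat: 8:19 AM–6:15 PM = 9 h 56 min; less 45 min break → 9 h 11 min
Sun: 6:41 AM–6:15 PM = 11 h 34 min; less 45 min break → 10 h 49 min
Total: 9 h 8 min + 3 h 21 min + 9 h 27 min + 8 h 46 min + 9 h 11 min + 10 h 49 min = 50 h 42 min.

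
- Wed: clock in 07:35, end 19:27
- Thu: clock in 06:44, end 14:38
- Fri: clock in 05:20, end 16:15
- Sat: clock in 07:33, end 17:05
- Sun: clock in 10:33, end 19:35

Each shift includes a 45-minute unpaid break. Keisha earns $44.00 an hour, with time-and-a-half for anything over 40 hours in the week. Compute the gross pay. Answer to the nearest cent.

$2123.00

Wed: 07:35–19:27 = 11 h 52 min; less 45 min break → 11 h 7 min
Thu: 06:44–14:38 = 7 h 54 min; less 45 min break → 7 h 9 min
Fri: 05:20–16:15 = 10 h 55 min; less 45 min break → 10 h 10 min
Sat: 07:33–17:05 = 9 h 32 min; less 45 min break → 8 h 47 min
Sun: 10:33–19:35 = 9 h 2 min; less 45 min break → 8 h 17 min
Total worked: 45 h 30 min = 2730 min.
Regular 40 h 0 min = 2400 min at $44.00/h; overtime 5 h 30 min = 330 min at $66.00/h.
Pay = (2400 × $44.00 + 330 × $66.00) ÷ 60 = $2123.00.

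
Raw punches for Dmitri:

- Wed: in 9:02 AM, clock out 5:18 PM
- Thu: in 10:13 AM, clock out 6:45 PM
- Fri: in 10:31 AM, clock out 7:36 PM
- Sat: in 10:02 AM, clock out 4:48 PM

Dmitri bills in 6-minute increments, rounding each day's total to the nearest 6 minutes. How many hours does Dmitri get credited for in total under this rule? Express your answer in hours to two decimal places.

32.70 hours

Wed: 9:02 AM–5:18 PM = 8 h 16 min → rounds to 8 h 18 min
Thu: 10:13 AM–6:45 PM = 8 h 32 min → rounds to 8 h 30 min
Fri: 10:31 AM–7:36 PM = 9 h 5 min → rounds to 9 h 6 min
Sat: 10:02 AM–4:48 PM = 6 h 46 min → rounds to 6 h 48 min
Total credited: 32 h 42 min.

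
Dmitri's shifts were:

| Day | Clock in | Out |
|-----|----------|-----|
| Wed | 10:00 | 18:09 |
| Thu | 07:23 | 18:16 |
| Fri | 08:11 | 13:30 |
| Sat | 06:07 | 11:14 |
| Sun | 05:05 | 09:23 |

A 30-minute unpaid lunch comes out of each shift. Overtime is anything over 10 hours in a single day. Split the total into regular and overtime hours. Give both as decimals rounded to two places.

Regular 30.88 hours, overtime 0.38 hours

Wed: 10:00–18:09 = 8 h 9 min; less 30 min break → 7 h 39 min
Thu: 07:23–18:16 = 10 h 53 min; less 30 min break → 10 h 23 min
Fri: 08:11–13:30 = 5 h 19 min; less 30 min break → 4 h 49 min
Sat: 06:07–11:14 = 5 h 7 min; less 30 min break → 4 h 37 min
Sun: 05:05–09:23 = 4 h 18 min; less 30 min break → 3 h 48 min
Wed reg 7 h 39 min / OT 0 h 0 min; Thu reg 10 h 0 min / OT 0 h 23 min; Fri reg 4 h 49 min / OT 0 h 0 min; Sat reg 4 h 37 min / OT 0 h 0 min; Sun reg 3 h 48 min / OT 0 h 0 min.
Totals: regular 30 h 53 min, overtime 0 h 23 min.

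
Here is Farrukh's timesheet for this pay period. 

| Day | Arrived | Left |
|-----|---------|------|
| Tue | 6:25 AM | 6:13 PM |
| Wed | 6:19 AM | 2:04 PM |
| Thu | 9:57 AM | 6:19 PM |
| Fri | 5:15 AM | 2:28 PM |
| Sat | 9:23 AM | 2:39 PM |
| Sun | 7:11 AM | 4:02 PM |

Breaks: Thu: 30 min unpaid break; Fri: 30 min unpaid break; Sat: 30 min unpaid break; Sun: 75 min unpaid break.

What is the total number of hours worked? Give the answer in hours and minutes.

Tue: 6:25 AM–6:13 PM = 11 h 48 min
Wed: 6:19 AM–2:04 PM = 7 h 45 min
Thu: 9:57 AM–6:19 PM = 8 h 22 min; less 30 min break → 7 h 52 min
Fri: 5:15 AM–2:28 PM = 9 h 13 min; less 30 min break → 8 h 43 min
Sat: 9:23 AM–2:39 PM = 5 h 16 min; less 30 min break → 4 h 46 min
Sun: 7:11 AM–4:02 PM = 8 h 51 min; less 75 min break → 7 h 36 min
Total: 11 h 48 min + 7 h 45 min + 7 h 52 min + 8 h 43 min + 4 h 46 min + 7 h 36 min = 48 h 30 min.

48 h 30 min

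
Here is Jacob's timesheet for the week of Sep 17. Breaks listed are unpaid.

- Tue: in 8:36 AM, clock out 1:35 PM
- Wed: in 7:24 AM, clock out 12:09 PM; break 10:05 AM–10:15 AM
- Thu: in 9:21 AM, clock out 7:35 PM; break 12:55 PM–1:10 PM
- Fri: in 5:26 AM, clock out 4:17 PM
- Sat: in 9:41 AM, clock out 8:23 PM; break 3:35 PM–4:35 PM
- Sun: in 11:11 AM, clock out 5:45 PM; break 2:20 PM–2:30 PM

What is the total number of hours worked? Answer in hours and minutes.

46 h 30 min

Tue: 8:36 AM–1:35 PM = 4 h 59 min
Wed: 7:24 AM–12:09 PM = 4 h 45 min; less 10 min break → 4 h 35 min
Thu: 9:21 AM–7:35 PM = 10 h 14 min; less 15 min break → 9 h 59 min
Fri: 5:26 AM–4:17 PM = 10 h 51 min
Sat: 9:41 AM–8:23 PM = 10 h 42 min; less 60 min break → 9 h 42 min
Sun: 11:11 AM–5:45 PM = 6 h 34 min; less 10 min break → 6 h 24 min
Total: 4 h 59 min + 4 h 35 min + 9 h 59 min + 10 h 51 min + 9 h 42 min + 6 h 24 min = 46 h 30 min.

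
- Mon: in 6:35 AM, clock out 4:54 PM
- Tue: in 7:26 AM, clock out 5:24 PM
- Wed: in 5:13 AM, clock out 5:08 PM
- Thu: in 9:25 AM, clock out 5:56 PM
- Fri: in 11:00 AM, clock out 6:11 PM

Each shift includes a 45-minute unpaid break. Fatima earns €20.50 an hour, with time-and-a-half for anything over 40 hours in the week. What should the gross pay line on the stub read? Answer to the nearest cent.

€947.61

Mon: 6:35 AM–4:54 PM = 10 h 19 min; less 45 min break → 9 h 34 min
Tue: 7:26 AM–5:24 PM = 9 h 58 min; less 45 min break → 9 h 13 min
Wed: 5:13 AM–5:08 PM = 11 h 55 min; less 45 min break → 11 h 10 min
Thu: 9:25 AM–5:56 PM = 8 h 31 min; less 45 min break → 7 h 46 min
Fri: 11:00 AM–6:11 PM = 7 h 11 min; less 45 min break → 6 h 26 min
Total worked: 44 h 9 min = 2649 min.
Regular 40 h 0 min = 2400 min at €20.50/h; overtime 4 h 9 min = 249 min at €30.75/h.
Pay = (2400 × €20.50 + 249 × €30.75) ÷ 60 = €947.61.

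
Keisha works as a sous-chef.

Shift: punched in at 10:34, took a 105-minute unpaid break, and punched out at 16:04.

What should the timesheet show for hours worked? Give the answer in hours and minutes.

3 h 45 min

Shift: 10:34–16:04 = 5 h 30 min; less 105 min break → 3 h 45 min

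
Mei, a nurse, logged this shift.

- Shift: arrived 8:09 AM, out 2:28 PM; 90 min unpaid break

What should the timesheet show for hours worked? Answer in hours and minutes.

Shift: 8:09 AM–2:28 PM = 6 h 19 min; less 90 min break → 4 h 49 min

4 h 49 min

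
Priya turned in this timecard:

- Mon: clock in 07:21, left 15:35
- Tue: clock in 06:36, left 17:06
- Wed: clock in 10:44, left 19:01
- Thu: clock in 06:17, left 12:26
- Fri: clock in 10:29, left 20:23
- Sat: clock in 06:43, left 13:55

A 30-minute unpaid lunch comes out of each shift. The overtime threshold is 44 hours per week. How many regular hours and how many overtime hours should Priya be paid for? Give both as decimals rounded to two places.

Regular 44.00 hours, overtime 3.27 hours

Mon: 07:21–15:35 = 8 h 14 min; less 30 min break → 7 h 44 min
Tue: 06:36–17:06 = 10 h 30 min; less 30 min break → 10 h 0 min
Wed: 10:44–19:01 = 8 h 17 min; less 30 min break → 7 h 47 min
Thu: 06:17–12:26 = 6 h 9 min; less 30 min break → 5 h 39 min
Fri: 10:29–20:23 = 9 h 54 min; less 30 min break → 9 h 24 min
Sat: 06:43–13:55 = 7 h 12 min; less 30 min break → 6 h 42 min
Total worked: 47 h 16 min = 47.27 h.
Threshold 44 h → overtime 3 h 16 min, regular 44 h 0 min.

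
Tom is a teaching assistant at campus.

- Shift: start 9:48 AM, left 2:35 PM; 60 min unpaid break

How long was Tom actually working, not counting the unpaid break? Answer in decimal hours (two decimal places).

3.78 hours

Shift: 9:48 AM–2:35 PM = 4 h 47 min; less 60 min break → 3 h 47 min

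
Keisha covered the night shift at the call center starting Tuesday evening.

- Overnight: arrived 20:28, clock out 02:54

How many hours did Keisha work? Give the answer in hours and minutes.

Overnight: 20:28 → midnight = 3 h 32 min; midnight → 02:54 = 2 h 54 min; span 6 h 26 min

6 h 26 min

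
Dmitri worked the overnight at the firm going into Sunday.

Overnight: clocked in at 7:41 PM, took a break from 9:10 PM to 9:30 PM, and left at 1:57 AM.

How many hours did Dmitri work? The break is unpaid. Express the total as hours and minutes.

Overnight: 7:41 PM → midnight = 4 h 19 min; midnight → 1:57 AM = 1 h 57 min; span 6 h 16 min; less 20 min break → 5 h 56 min

5 h 56 min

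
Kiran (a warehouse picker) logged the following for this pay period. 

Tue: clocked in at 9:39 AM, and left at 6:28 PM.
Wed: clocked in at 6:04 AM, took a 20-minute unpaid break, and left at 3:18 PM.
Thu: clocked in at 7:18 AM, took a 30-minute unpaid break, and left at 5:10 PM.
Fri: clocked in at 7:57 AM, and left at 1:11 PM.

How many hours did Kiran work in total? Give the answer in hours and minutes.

Tue: 9:39 AM–6:28 PM = 8 h 49 min
Wed: 6:04 AM–3:18 PM = 9 h 14 min; less 20 min break → 8 h 54 min
Thu: 7:18 AM–5:10 PM = 9 h 52 min; less 30 min break → 9 h 22 min
Fri: 7:57 AM–1:11 PM = 5 h 14 min
Total: 8 h 49 min + 8 h 54 min + 9 h 22 min + 5 h 14 min = 32 h 19 min.

32 h 19 min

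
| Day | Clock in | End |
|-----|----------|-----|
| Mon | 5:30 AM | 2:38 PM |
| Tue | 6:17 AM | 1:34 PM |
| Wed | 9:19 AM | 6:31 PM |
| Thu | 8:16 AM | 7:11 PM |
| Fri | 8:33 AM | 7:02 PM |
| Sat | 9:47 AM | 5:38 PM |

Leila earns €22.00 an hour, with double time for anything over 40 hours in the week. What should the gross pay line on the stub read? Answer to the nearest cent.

Mon: 5:30 AM–2:38 PM = 9 h 8 min
Tue: 6:17 AM–1:34 PM = 7 h 17 min
Wed: 9:19 AM–6:31 PM = 9 h 12 min
Thu: 8:16 AM–7:11 PM = 10 h 55 min
Fri: 8:33 AM–7:02 PM = 10 h 29 min
Sat: 9:47 AM–5:38 PM = 7 h 51 min
Total worked: 54 h 52 min = 3292 min.
Regular 40 h 0 min = 2400 min at €22.00/h; overtime 14 h 52 min = 892 min at €44.00/h.
Pay = (2400 × €22.00 + 892 × €44.00) ÷ 60 = €1534.13.

€1534.13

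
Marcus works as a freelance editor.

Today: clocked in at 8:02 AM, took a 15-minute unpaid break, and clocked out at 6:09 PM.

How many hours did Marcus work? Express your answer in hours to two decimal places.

9.87 hours

Today: 8:02 AM–6:09 PM = 10 h 7 min; less 15 min break → 9 h 52 min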